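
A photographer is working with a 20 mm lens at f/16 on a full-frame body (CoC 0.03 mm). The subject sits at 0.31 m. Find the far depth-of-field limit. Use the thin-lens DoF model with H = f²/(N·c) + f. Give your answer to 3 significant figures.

Hyperfocal distance H = f²/(N·c) + f = 20²/(16 × 0.03) + 20 = 400/0.48 + 20 ≈ 853.3 mm ≈ 0.853 m.
Far limit Df = s·(H − f)/(H − s) = 310 × (853.3 − 20) / (853.3 − 310) = 310 × 833.3 / 543.3 ≈ 475.46 mm.

475 mm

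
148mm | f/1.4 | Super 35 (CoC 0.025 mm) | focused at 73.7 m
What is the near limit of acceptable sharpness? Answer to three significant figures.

65.9 m

Hyperfocal distance H = f²/(N·c) + f = 148²/(1.4 × 0.025) + 148 = 21904/0.035 + 148 ≈ 625976.6 mm ≈ 626.0 m.
Near limit Dn = s·(H − f)/(H + s − 2f) = 73700 × (625976.6 − 148) / (625976.6 + 73700 − 2 × 148) = 73700 × 625828.6 / 699380.6 ≈ 65949 mm ≈ 65.9 m.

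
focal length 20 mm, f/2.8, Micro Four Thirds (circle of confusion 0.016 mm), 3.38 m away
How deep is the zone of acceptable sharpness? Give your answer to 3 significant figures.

2.96 m

Hyperfocal distance H = f²/(N·c) + f = 20²/(2.8 × 0.016) + 20 = 400/0.0448 + 20 ≈ 8948.6 mm ≈ 8.949 m.
Near limit Dn = s·(H − f)/(H + s − 2f) = 3380 × (8948.6 − 20) / (8948.6 + 3380 − 2 × 20) = 3380 × 8928.6 / 12288.6 ≈ 2455.8 mm.
Far limit Df = s·(H − f)/(H − s) = 3380 × (8948.6 − 20) / (8948.6 − 3380) = 3380 × 8928.6 / 5568.6 ≈ 5419.4 mm.
Depth of field = Df − Dn = 5419.4 − 2455.8 ≈ 2963.6 mm ≈ 2.96 m.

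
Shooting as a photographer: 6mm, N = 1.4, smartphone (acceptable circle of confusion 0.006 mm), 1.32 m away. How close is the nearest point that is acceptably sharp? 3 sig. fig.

Hyperfocal distance H = f²/(N·c) + f = 6²/(1.4 × 0.006) + 6 = 36/0.0084 + 6 ≈ 4291.7 mm ≈ 4.292 m.
Near limit Dn = s·(H − f)/(H + s − 2f) = 1320 × (4291.7 − 6) / (4291.7 + 1320 − 2 × 6) = 1320 × 4285.7 / 5599.7 ≈ 1010.3 mm ≈ 1.01 m.

1.01 m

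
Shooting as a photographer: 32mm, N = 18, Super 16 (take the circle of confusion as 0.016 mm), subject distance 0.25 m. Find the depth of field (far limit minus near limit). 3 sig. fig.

30.8 mm

Hyperfocal distance H = f²/(N·c) + f = 32²/(18 × 0.016) + 32 = 1024/0.288 + 32 ≈ 3587.6 mm ≈ 3.588 m.
Near limit Dn = s·(H − f)/(H + s − 2f) = 250 × (3587.6 − 32) / (3587.6 + 250 − 2 × 32) = 250 × 3555.6 / 3773.6 ≈ 235.557 mm.
Far limit Df = s·(H − f)/(H − s) = 250 × (3587.6 − 32) / (3587.6 − 250) = 250 × 3555.6 / 3337.6 ≈ 266.329 mm.
Depth of field = Df − Dn = 266.329 − 235.557 ≈ 30.772 mm.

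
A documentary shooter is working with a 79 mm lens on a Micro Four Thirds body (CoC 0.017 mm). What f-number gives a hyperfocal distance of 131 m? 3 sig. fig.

Rearrange H = f²/(N·c) + f for N: N = f² / ((H − f)·c).
N = 79² / ((131000 − 79) × 0.017) = 6241 / 2226 ≈ 2.80.

f/2.80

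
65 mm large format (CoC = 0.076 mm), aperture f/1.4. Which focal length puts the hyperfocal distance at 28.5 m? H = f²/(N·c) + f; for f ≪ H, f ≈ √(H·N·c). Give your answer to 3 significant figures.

From H = f²/(N·c) + f, with f ≪ H: f ≈ √(H·N·c) = √(28500 × 1.4 × 0.076) = √3032.4 ≈ 55.07 mm.
Exact: f² + N·c·f − N·c·H = 0 ⇒ f = (−N·c + √((N·c)² + 4·N·c·H))/2 = (−0.1064 + √12130)/2 ≈ 55.014 mm ≈ 55.0 mm.

55.0 mm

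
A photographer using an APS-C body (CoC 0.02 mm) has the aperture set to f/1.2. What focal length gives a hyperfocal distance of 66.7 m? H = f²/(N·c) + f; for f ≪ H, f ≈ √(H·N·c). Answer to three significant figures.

From H = f²/(N·c) + f, with f ≪ H: f ≈ √(H·N·c) = √(66700 × 1.2 × 0.02) = √1600.8 ≈ 40.01 mm.
The +f correction barely moves this — solving exactly, f² + N·c·f − N·c·H = 0 ⇒ f = (−N·c + √((N·c)² + 4·N·c·H))/2 = (−0.024 + √6403.2)/2 ≈ 39.998 mm, so f ≈ 40.0 mm.

40.0 mm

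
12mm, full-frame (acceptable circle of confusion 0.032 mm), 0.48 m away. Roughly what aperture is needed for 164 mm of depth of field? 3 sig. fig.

f/1.60

Write h = H − f = f²/(N·c). The thin-lens limits are Dn = s·h/(h + (s−f)) and Df = s·h/(h − (s−f)), so DoF = Df − Dn = 2·s·(s−f)·h / (h² − (s−f)²).
That is a quadratic in h: DoF·h² − 2·s·(s−f)·h − DoF·(s−f)² = 0 ⇒ h = (s−f)·(s + √(s² + DoF²)) / DoF = 468 × (480 + √(480² + 164²)) / 164 = 468 × (480 + 507.244) / 164 ≈ 2817.3 mm.
Then N = f²/(c·h) = 12² / (0.032 × 2817.3) = 144 / 90.152 ≈ 1.60.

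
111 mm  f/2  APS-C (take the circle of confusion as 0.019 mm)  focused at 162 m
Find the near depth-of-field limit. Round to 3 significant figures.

108 m

Hyperfocal distance H = f²/(N·c) + f = 111²/(2 × 0.019) + 111 = 12321/0.038 + 111 ≈ 324347.8 mm ≈ 324.3 m.
Near limit Dn = s·(H − f)/(H + s − 2f) = 162000 × (324347.8 − 111) / (324347.8 + 162000 − 2 × 111) = 162000 × 324236.8 / 486125.8 ≈ 108051 mm ≈ 108 m.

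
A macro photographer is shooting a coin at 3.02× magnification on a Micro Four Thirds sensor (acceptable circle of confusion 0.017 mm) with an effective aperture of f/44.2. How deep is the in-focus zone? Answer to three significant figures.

At magnification m, DoF ≈ 2·N_eff·c/m² = 2 × 44.2 × 0.017 / 3.02² = 1.503 / 9.12 ≈ 0.165 mm.

0.165 mm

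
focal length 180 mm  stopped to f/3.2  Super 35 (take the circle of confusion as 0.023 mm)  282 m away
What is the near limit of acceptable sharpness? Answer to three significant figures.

172 m

Hyperfocal distance H = f²/(N·c) + f = 180²/(3.2 × 0.023) + 180 = 32400/0.0736 + 180 ≈ 440397.4 mm ≈ 440.4 m.
Near limit Dn = s·(H − f)/(H + s − 2f) = 282000 × (440397.4 − 180) / (440397.4 + 282000 − 2 × 180) = 282000 × 440217.4 / 722037.4 ≈ 171932 mm ≈ 172 m.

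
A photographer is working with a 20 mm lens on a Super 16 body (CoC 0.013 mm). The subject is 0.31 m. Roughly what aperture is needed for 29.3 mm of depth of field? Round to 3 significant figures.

Write h = H − f = f²/(N·c). The thin-lens limits are Dn = s·h/(h + (s−f)) and Df = s·h/(h − (s−f)), so DoF = Df − Dn = 2·s·(s−f)·h / (h² − (s−f)²).
That is a quadratic in h: DoF·h² − 2·s·(s−f)·h − DoF·(s−f)² = 0 ⇒ h = (s−f)·(s + √(s² + DoF²)) / DoF = 290 × (310 + √(310² + 29.3²)) / 29.3 = 290 × (310 + 311.382) / 29.3 ≈ 6150.2 mm.
Then N = f²/(c·h) = 20² / (0.013 × 6150.2) = 400 / 79.953 ≈ 5.

f/5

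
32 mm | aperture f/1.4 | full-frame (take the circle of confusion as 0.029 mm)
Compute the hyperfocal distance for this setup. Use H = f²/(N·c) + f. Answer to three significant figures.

Hyperfocal distance H = f²/(N·c) + f = 32²/(1.4 × 0.029) + 32 = 1024/0.0406 + 32 ≈ 25253.7 mm ≈ 25.3 m.

25.3 m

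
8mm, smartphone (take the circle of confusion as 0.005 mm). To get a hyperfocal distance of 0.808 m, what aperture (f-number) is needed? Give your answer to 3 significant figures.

f/16

Rearrange H = f²/(N·c) + f for N: N = f² / ((H − f)·c).
N = 8² / ((808 − 8) × 0.005) = 64 / 4.000 ≈ 16.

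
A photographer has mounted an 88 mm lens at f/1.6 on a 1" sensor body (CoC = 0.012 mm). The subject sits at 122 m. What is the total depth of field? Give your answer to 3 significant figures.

81.2 m

Hyperfocal distance H = f²/(N·c) + f = 88²/(1.6 × 0.012) + 88 = 7744/0.0192 + 88 ≈ 403421.3 mm ≈ 403.4 m.
Near limit Dn = s·(H − f)/(H + s − 2f) = 122000 × (403421.3 − 88) / (403421.3 + 122000 − 2 × 88) = 122000 × 403333.3 / 525245.3 ≈ 93683 mm.
Far limit Df = s·(H − f)/(H − s) = 122000 × (403421.3 − 88) / (403421.3 − 122000) = 122000 × 403333.3 / 281421.3 ≈ 174851 mm.
Depth of field = Df − Dn = 174851 − 93683 ≈ 81168 mm ≈ 81.2 m.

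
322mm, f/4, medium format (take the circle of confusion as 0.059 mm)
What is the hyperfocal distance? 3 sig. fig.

440 m

Hyperfocal distance H = f²/(N·c) + f = 322²/(4 × 0.059) + 322 = 103684/0.236 + 322 ≈ 439661.0 mm ≈ 440 m.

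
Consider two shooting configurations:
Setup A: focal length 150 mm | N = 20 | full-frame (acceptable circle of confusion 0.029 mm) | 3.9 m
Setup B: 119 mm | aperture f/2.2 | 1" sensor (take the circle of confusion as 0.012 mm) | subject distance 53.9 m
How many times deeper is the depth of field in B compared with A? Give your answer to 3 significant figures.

Setup A: H = 150²/(20×0.029) + 150 ≈ 38943.1 mm; DoF = Df − Dn = 4317.34 − 3556.23 ≈ 761.11 mm.
Setup B: H = 119²/(2.2×0.012) + 119 ≈ 536520.5 mm; DoF = Df − Dn = 59906 − 48988 ≈ 10918 mm.
Ratio = 10918 / 761.11 ≈ 14.3.

14.3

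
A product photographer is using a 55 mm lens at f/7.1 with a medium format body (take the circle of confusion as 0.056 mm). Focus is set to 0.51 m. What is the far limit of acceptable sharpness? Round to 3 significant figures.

Hyperfocal distance H = f²/(N·c) + f = 55²/(7.1 × 0.056) + 55 = 3025/0.3976 + 55 ≈ 7663.1 mm ≈ 7.663 m.
Far limit Df = s·(H − f)/(H − s) = 510 × (7663.1 − 55) / (7663.1 − 510) = 510 × 7608.1 / 7153.1 ≈ 542.44 mm ≈ 0.542 m.

0.542 m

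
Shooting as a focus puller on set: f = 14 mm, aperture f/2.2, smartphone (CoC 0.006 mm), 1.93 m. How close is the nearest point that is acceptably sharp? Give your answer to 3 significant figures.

Hyperfocal distance H = f²/(N·c) + f = 14²/(2.2 × 0.006) + 14 = 196/0.0132 + 14 ≈ 14862.5 mm ≈ 14.86 m.
Near limit Dn = s·(H − f)/(H + s − 2f) = 1930 × (14862.5 − 14) / (14862.5 + 1930 − 2 × 14) = 1930 × 14848.5 / 16764.5 ≈ 1709.4 mm ≈ 1.71 m.

1.71 m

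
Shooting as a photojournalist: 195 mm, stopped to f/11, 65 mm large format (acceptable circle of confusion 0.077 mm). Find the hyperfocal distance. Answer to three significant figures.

Hyperfocal distance H = f²/(N·c) + f = 195²/(11 × 0.077) + 195 = 38025/0.847 + 195 ≈ 45088.7 mm ≈ 45.1 m.

45.1 m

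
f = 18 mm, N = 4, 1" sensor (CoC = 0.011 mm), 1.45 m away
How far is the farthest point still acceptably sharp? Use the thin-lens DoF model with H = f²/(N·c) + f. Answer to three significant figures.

Hyperfocal distance H = f²/(N·c) + f = 18²/(4 × 0.011) + 18 = 324/0.044 + 18 ≈ 7381.6 mm ≈ 7.382 m.
Far limit Df = s·(H − f)/(H − s) = 1450 × (7381.6 − 18) / (7381.6 − 1450) = 1450 × 7363.6 / 5931.6 ≈ 1800.1 mm ≈ 1.80 m.

1.80 m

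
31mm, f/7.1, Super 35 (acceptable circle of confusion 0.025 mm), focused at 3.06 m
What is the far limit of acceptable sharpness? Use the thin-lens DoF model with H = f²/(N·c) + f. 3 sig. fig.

6.95 m

Hyperfocal distance H = f²/(N·c) + f = 31²/(7.1 × 0.025) + 31 = 961/0.1775 + 31 ≈ 5445.1 mm ≈ 5.445 m.
Far limit Df = s·(H − f)/(H − s) = 3060 × (5445.1 − 31) / (5445.1 − 3060) = 3060 × 5414.1 / 2385.1 ≈ 6946.1 mm ≈ 6.95 m.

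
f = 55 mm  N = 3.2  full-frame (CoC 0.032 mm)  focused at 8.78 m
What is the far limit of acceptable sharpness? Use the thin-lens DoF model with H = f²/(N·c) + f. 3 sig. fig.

12.5 m

Hyperfocal distance H = f²/(N·c) + f = 55²/(3.2 × 0.032) + 55 = 3025/0.1024 + 55 ≈ 29596.0 mm ≈ 29.60 m.
Far limit Df = s·(H − f)/(H − s) = 8780 × (29596.0 − 55) / (29596.0 − 8780) = 8780 × 29541.0 / 20816.0 ≈ 12460 mm ≈ 12.5 m.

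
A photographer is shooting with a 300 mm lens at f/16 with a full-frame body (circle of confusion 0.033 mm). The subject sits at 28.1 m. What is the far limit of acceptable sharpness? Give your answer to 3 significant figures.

33.6 m

Hyperfocal distance H = f²/(N·c) + f = 300²/(16 × 0.033) + 300 = 90000/0.528 + 300 ≈ 170754.5 mm ≈ 170.8 m.
Far limit Df = s·(H − f)/(H − s) = 28100 × (170754.5 − 300) / (170754.5 − 28100) = 28100 × 170454.5 / 142654.5 ≈ 33576 mm ≈ 33.6 m.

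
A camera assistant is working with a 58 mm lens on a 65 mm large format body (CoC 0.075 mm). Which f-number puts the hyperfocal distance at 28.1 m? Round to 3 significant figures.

Rearrange H = f²/(N·c) + f for N: N = f² / ((H − f)·c).
N = 58² / ((28100 − 58) × 0.075) = 3364 / 2103 ≈ 1.60.

f/1.60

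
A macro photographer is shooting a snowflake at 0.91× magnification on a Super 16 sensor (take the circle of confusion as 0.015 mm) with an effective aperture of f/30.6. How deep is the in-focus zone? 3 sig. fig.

At magnification m, DoF ≈ 2·N_eff·c/m² = 2 × 30.6 × 0.015 / 0.91² = 0.918 / 0.8281 ≈ 1.11 mm.

1.11 mm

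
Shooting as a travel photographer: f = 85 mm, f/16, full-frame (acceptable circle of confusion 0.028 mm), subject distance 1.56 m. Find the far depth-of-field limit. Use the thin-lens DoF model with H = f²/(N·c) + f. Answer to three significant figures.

1.72 m

Hyperfocal distance H = f²/(N·c) + f = 85²/(16 × 0.028) + 85 = 7225/0.448 + 85 ≈ 16212.2 mm ≈ 16.21 m.
Far limit Df = s·(H − f)/(H − s) = 1560 × (16212.2 − 85) / (16212.2 − 1560) = 1560 × 16127.2 / 14652.2 ≈ 1717.0 mm ≈ 1.72 m.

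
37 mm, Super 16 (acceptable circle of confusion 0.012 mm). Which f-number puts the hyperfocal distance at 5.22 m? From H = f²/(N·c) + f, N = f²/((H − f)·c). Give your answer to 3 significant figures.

f/22

Rearrange H = f²/(N·c) + f for N: N = f² / ((H − f)·c).
N = 37² / ((5220 − 37) × 0.012) = 1369 / 62.20 ≈ 22.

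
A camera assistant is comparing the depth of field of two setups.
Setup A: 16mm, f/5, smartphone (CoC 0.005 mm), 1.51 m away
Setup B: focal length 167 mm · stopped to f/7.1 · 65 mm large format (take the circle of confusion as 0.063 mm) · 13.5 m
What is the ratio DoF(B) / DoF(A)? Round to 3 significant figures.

Setup A: H = 16²/(5×0.005) + 16 ≈ 10256.0 mm; DoF = Df − Dn = 1767.94 − 1317.74 ≈ 450.20 mm.
Setup B: H = 167²/(7.1×0.063) + 167 ≈ 62516.7 mm; DoF = Df − Dn = 17172.1 − 11121.7 ≈ 6050.4 mm.
Ratio = 6050.4 / 450.20 ≈ 13.4.

13.4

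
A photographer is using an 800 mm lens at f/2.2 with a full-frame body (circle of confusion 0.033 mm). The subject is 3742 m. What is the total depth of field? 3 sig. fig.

3870 m

Hyperfocal distance H = f²/(N·c) + f = 800²/(2.2 × 0.033) + 800 = 640000/0.0726 + 800 ≈ 8816227.0 mm ≈ 8816 m.
Near limit Dn = s·(H − f)/(H + s − 2f) = 3742000 × (8816227.0 − 800) / (8816227.0 + 3742000 − 2 × 800) = 3742000 × 8815427.0 / 12556627.0 ≈ 2627085 mm.
Far limit Df = s·(H − f)/(H − s) = 3742000 × (8816227.0 − 800) / (8816227.0 − 3742000) = 3742000 × 8815427.0 / 5074227.0 ≈ 6500956 mm.
Depth of field = Df − Dn = 6500956 − 2627085 ≈ 3873871 mm ≈ 3870 m.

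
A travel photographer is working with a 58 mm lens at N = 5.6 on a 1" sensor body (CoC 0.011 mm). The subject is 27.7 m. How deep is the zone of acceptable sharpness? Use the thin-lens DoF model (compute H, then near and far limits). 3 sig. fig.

37.7 m

Hyperfocal distance H = f²/(N·c) + f = 58²/(5.6 × 0.011) + 58 = 3364/0.0616 + 58 ≈ 54668.4 mm ≈ 54.67 m.
Near limit Dn = s·(H − f)/(H + s − 2f) = 27700 × (54668.4 − 58) / (54668.4 + 27700 − 2 × 58) = 27700 × 54610.4 / 82252.4 ≈ 18391 mm.
Far limit Df = s·(H − f)/(H − s) = 27700 × (54668.4 − 58) / (54668.4 − 27700) = 27700 × 54610.4 / 26968.4 ≈ 56092 mm.
Depth of field = Df − Dn = 56092 − 18391 ≈ 37701 mm ≈ 37.7 m.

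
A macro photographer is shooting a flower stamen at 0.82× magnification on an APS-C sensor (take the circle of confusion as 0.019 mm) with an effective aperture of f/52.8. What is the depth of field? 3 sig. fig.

At magnification m, DoF ≈ 2·N_eff·c/m² = 2 × 52.8 × 0.019 / 0.82² = 2.006 / 0.6724 ≈ 2.98 mm.

2.98 mm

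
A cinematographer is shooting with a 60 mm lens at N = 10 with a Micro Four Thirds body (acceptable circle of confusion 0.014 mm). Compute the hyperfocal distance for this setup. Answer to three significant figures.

25.8 m

Hyperfocal distance H = f²/(N·c) + f = 60²/(10 × 0.014) + 60 = 3600/0.14 + 60 ≈ 25774.3 mm ≈ 25.8 m.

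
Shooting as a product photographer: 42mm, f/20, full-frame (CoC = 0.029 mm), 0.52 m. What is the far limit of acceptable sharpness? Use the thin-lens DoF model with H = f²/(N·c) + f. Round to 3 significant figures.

Hyperfocal distance H = f²/(N·c) + f = 42²/(20 × 0.029) + 42 = 1764/0.58 + 42 ≈ 3083.4 mm ≈ 3.083 m.
Far limit Df = s·(H − f)/(H − s) = 520 × (3083.4 − 42) / (3083.4 − 520) = 520 × 3041.4 / 2563.4 ≈ 616.97 mm ≈ 0.617 m.

0.617 m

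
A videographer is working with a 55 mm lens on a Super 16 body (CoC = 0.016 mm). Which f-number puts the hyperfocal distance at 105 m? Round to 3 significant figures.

f/1.80

Rearrange H = f²/(N·c) + f for N: N = f² / ((H − f)·c).
N = 55² / ((105000 − 55) × 0.016) = 3025 / 1679 ≈ 1.80.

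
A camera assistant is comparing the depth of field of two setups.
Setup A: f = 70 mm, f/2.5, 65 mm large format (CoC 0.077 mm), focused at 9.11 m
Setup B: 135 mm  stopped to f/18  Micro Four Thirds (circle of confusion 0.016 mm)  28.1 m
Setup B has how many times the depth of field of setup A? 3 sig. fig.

4.17

Setup A: H = 70²/(2.5×0.077) + 70 ≈ 25524.5 mm; DoF = Df − Dn = 14127.2 − 6722.5 ≈ 7404.7 mm.
Setup B: H = 135²/(18×0.016) + 135 ≈ 63416.2 mm; DoF = Df − Dn = 50351 − 19488 ≈ 30863 mm.
Ratio = 30863 / 7404.7 ≈ 4.17.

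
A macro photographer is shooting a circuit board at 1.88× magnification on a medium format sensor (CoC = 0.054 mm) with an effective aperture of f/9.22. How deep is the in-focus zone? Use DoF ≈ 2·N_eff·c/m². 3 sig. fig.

At magnification m, DoF ≈ 2·N_eff·c/m² = 2 × 9.22 × 0.054 / 1.88² = 0.9958 / 3.534 ≈ 0.282 mm.

0.282 mm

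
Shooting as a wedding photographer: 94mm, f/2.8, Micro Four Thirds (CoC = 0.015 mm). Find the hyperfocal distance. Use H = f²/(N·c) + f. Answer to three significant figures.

Hyperfocal distance H = f²/(N·c) + f = 94²/(2.8 × 0.015) + 94 = 8836/0.042 + 94 ≈ 210475.0 mm ≈ 210 m.

210 m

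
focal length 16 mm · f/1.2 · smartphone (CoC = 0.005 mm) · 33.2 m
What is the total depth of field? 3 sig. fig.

131 m

Hyperfocal distance H = f²/(N·c) + f = 16²/(1.2 × 0.005) + 16 = 256/0.006 + 16 ≈ 42682.7 mm ≈ 42.68 m.
Near limit Dn = s·(H − f)/(H + s − 2f) = 33200 × (42682.7 − 16) / (42682.7 + 33200 − 2 × 16) = 33200 × 42666.7 / 75850.7 ≈ 18675 mm.
Far limit Df = s·(H − f)/(H − s) = 33200 × (42682.7 − 16) / (42682.7 − 33200) = 33200 × 42666.7 / 9482.7 ≈ 149381 mm.
Depth of field = Df − Dn = 149381 − 18675 ≈ 130706 mm ≈ 131 m.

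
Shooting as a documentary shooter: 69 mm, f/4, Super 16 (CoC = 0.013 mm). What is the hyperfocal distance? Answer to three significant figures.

Hyperfocal distance H = f²/(N·c) + f = 69²/(4 × 0.013) + 69 = 4761/0.052 + 69 ≈ 91626.7 mm ≈ 91.6 m.

91.6 m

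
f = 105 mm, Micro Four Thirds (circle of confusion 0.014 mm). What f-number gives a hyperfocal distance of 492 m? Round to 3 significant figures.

Rearrange H = f²/(N·c) + f for N: N = f² / ((H − f)·c).
N = 105² / ((492000 − 105) × 0.014) = 11025 / 6887 ≈ 1.60.

f/1.60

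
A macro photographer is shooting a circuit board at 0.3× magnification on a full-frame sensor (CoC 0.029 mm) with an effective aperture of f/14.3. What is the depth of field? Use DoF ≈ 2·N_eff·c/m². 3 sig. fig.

9.22 mm

At magnification m, DoF ≈ 2·N_eff·c/m² = 2 × 14.3 × 0.029 / 0.3² = 0.8294 / 0.09 ≈ 9.22 mm.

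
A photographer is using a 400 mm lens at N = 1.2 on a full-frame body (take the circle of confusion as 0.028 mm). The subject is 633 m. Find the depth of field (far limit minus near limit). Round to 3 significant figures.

Hyperfocal distance H = f²/(N·c) + f = 400²/(1.2 × 0.028) + 400 = 160000/0.0336 + 400 ≈ 4762304.8 mm ≈ 4762 m.
Near limit Dn = s·(H − f)/(H + s − 2f) = 633000 × (4762304.8 − 400) / (4762304.8 + 633000 − 2 × 400) = 633000 × 4761904.8 / 5394504.8 ≈ 558770 mm.
Far limit Df = s·(H − f)/(H − s) = 633000 × (4762304.8 − 400) / (4762304.8 − 633000) = 633000 × 4761904.8 / 4129304.8 ≈ 729974 mm.
Depth of field = Df − Dn = 729974 − 558770 ≈ 171204 mm ≈ 171 m.

171 m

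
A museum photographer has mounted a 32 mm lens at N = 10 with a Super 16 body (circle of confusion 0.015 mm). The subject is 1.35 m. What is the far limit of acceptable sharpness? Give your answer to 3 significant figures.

Hyperfocal distance H = f²/(N·c) + f = 32²/(10 × 0.015) + 32 = 1024/0.15 + 32 ≈ 6858.7 mm ≈ 6.859 m.
Far limit Df = s·(H − f)/(H − s) = 1350 × (6858.7 − 32) / (6858.7 − 1350) = 1350 × 6826.7 / 5508.7 ≈ 1673.0 mm ≈ 1.67 m.

1.67 m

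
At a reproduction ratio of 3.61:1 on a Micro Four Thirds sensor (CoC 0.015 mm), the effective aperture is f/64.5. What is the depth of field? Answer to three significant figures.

At magnification m, DoF ≈ 2·N_eff·c/m² = 2 × 64.5 × 0.015 / 3.61² = 1.935 / 13.03 ≈ 0.148 mm.

0.148 mm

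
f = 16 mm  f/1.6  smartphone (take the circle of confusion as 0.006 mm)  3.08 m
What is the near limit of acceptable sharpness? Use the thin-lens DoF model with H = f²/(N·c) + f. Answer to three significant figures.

Hyperfocal distance H = f²/(N·c) + f = 16²/(1.6 × 0.006) + 16 = 256/0.0096 + 16 ≈ 26682.7 mm ≈ 26.68 m.
Near limit Dn = s·(H − f)/(H + s − 2f) = 3080 × (26682.7 − 16) / (26682.7 + 3080 − 2 × 16) = 3080 × 26666.7 / 29730.7 ≈ 2762.6 mm ≈ 2.76 m.

2.76 m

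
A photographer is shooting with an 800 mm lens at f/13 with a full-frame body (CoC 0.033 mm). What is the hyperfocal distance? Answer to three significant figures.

Hyperfocal distance H = f²/(N·c) + f = 800²/(13 × 0.033) + 800 = 640000/0.429 + 800 ≈ 1492641.5 mm ≈ 1490 m.

1490 m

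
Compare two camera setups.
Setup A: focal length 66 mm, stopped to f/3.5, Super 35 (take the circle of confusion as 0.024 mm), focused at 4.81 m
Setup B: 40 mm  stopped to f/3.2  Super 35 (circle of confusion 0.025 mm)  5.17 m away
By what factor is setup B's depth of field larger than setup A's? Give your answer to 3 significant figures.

3.20

Setup A: H = 66²/(3.5×0.024) + 66 ≈ 51923.1 mm; DoF = Df − Dn = 5294.34 − 4406.85 ≈ 887.49 mm.
Setup B: H = 40²/(3.2×0.025) + 40 ≈ 20040.0 mm; DoF = Df − Dn = 6953.6 − 4114.6 ≈ 2839.0 mm.
Ratio = 2839.0 / 887.49 ≈ 3.20.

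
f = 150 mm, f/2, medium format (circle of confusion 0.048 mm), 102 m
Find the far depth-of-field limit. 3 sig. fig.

180 m

Hyperfocal distance H = f²/(N·c) + f = 150²/(2 × 0.048) + 150 = 22500/0.096 + 150 ≈ 234525.0 mm ≈ 234.5 m.
Far limit Df = s·(H − f)/(H − s) = 102000 × (234525.0 − 150) / (234525.0 − 102000) = 102000 × 234375.0 / 132525.0 ≈ 180390 mm ≈ 180 m.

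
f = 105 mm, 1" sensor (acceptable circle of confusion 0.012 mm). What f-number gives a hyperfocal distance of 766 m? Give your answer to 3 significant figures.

f/1.20

Rearrange H = f²/(N·c) + f for N: N = f² / ((H − f)·c).
N = 105² / ((766000 − 105) × 0.012) = 11025 / 9191 ≈ 1.20.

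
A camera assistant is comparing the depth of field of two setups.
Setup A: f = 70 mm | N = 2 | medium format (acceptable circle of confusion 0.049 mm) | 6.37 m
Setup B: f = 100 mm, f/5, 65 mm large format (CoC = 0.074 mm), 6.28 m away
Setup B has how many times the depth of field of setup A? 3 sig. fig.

Setup A: H = 70²/(2×0.049) + 70 ≈ 50070.0 mm; DoF = Df − Dn = 7288.3 − 5657.2 ≈ 1631.1 mm.
Setup B: H = 100²/(5×0.074) + 100 ≈ 27127.0 mm; DoF = Df − Dn = 8141.7 − 5111.3 ≈ 3030.4 mm.
Ratio = 3030.4 / 1631.1 ≈ 1.86.

1.86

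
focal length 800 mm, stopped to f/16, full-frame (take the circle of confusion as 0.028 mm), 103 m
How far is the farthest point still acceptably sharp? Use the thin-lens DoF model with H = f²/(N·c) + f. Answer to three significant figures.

Hyperfocal distance H = f²/(N·c) + f = 800²/(16 × 0.028) + 800 = 640000/0.448 + 800 ≈ 1429371.4 mm ≈ 1429 m.
Far limit Df = s·(H − f)/(H − s) = 103000 × (1429371.4 − 800) / (1429371.4 − 103000) = 103000 × 1428571.4 / 1326371.4 ≈ 110936 mm ≈ 111 m.

111 m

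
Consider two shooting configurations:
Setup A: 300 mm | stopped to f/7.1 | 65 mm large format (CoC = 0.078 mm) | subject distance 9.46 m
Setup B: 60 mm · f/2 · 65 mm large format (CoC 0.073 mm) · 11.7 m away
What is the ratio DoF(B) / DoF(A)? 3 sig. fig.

13.3

Setup A: H = 300²/(7.1×0.078) + 300 ≈ 162813.5 mm; DoF = Df − Dn = 10025.1 − 8955.2 ≈ 1069.9 mm.
Setup B: H = 60²/(2×0.073) + 60 ≈ 24717.5 mm; DoF = Df − Dn = 22162 − 7948 ≈ 14214 mm.
Ratio = 14214 / 1069.9 ≈ 13.3.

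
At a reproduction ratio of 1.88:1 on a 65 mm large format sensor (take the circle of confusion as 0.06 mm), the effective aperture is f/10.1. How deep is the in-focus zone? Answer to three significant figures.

At magnification m, DoF ≈ 2·N_eff·c/m² = 2 × 10.1 × 0.06 / 1.88² = 1.212 / 3.534 ≈ 0.343 mm.

0.343 mm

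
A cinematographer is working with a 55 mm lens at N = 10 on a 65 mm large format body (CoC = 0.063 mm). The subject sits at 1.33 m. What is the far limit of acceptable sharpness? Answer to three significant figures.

Hyperfocal distance H = f²/(N·c) + f = 55²/(10 × 0.063) + 55 = 3025/0.63 + 55 ≈ 4856.6 mm ≈ 4.857 m.
Far limit Df = s·(H − f)/(H − s) = 1330 × (4856.6 − 55) / (4856.6 − 1330) = 1330 × 4801.6 / 3526.6 ≈ 1810.8 mm ≈ 1.81 m.

1.81 m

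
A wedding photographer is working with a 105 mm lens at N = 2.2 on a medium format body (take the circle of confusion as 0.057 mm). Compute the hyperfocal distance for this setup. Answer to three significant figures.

Hyperfocal distance H = f²/(N·c) + f = 105²/(2.2 × 0.057) + 105 = 11025/0.1254 + 105 ≈ 88023.7 mm ≈ 88.0 m.

88.0 m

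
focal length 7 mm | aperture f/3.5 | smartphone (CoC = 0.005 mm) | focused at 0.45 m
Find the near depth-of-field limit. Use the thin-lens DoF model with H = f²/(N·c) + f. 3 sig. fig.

389 mm

Hyperfocal distance H = f²/(N·c) + f = 7²/(3.5 × 0.005) + 7 = 49/0.0175 + 7 ≈ 2807.0 mm ≈ 2.807 m.
Near limit Dn = s·(H − f)/(H + s − 2f) = 450 × (2807.0 − 7) / (2807.0 + 450 − 2 × 7) = 450 × 2800.0 / 3243.0 ≈ 388.53 mm.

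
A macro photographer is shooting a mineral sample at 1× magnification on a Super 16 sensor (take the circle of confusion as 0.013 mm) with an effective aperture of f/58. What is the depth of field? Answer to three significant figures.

1.51 mm

At magnification m, DoF ≈ 2·N_eff·c/m² = 2 × 58 × 0.013 / 1² = 1.508 / 1 ≈ 1.51 mm.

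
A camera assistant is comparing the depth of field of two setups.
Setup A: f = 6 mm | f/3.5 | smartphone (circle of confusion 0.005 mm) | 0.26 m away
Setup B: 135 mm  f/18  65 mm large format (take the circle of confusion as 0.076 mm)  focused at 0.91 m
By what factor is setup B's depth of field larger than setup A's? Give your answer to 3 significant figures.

Setup A: H = 6²/(3.5×0.005) + 6 ≈ 2063.1 mm; DoF = Df − Dn = 296.625 − 231.425 ≈ 65.200 mm.
Setup B: H = 135²/(18×0.076) + 135 ≈ 13457.4 mm; DoF = Df − Dn = 966.21 − 859.97 ≈ 106.24 mm.
Ratio = 106.24 / 65.200 ≈ 1.63.

1.63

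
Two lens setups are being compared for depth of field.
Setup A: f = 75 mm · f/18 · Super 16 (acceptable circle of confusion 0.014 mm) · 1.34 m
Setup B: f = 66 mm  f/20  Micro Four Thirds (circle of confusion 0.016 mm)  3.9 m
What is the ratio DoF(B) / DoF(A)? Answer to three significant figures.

Setup A: H = 75²/(18×0.014) + 75 ≈ 22396.4 mm; DoF = Df − Dn = 1420.50 − 1268.13 ≈ 152.37 mm.
Setup B: H = 66²/(20×0.016) + 66 ≈ 13678.5 mm; DoF = Df − Dn = 5429.1 − 3042.9 ≈ 2386.2 mm.
Ratio = 2386.2 / 152.37 ≈ 15.7.

15.7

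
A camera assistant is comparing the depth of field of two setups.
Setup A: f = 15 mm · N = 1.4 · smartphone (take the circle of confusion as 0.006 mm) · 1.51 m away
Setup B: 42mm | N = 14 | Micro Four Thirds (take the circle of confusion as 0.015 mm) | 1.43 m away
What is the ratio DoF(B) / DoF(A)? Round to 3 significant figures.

Setup A: H = 15²/(1.4×0.006) + 15 ≈ 26800.7 mm; DoF = Df − Dn = 1599.26 − 1430.18 ≈ 169.08 mm.
Setup B: H = 42²/(14×0.015) + 42 ≈ 8442.0 mm; DoF = Df − Dn = 1713.06 − 1227.22 ≈ 485.84 mm.
Ratio = 485.84 / 169.08 ≈ 2.87.

2.87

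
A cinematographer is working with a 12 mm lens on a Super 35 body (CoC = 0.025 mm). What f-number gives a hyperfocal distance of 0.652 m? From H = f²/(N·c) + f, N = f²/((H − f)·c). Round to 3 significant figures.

f/9

Rearrange H = f²/(N·c) + f for N: N = f² / ((H − f)·c).
N = 12² / ((652 − 12) × 0.025) = 144 / 16.00 ≈ 9.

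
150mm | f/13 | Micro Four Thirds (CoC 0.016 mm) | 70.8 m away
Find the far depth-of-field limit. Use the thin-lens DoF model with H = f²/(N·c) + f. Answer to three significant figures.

Hyperfocal distance H = f²/(N·c) + f = 150²/(13 × 0.016) + 150 = 22500/0.208 + 150 ≈ 108323.1 mm ≈ 108.3 m.
Far limit Df = s·(H − f)/(H − s) = 70800 × (108323.1 − 150) / (108323.1 − 70800) = 70800 × 108173.1 / 37523.1 ≈ 204105 mm ≈ 204 m.

204 m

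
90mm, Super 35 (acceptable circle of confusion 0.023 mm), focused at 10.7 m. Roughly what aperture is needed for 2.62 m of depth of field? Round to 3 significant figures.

Write h = H − f = f²/(N·c). The thin-lens limits are Dn = s·h/(h + (s−f)) and Df = s·h/(h − (s−f)), so DoF = Df − Dn = 2·s·(s−f)·h / (h² − (s−f)²).
That is a quadratic in h: DoF·h² − 2·s·(s−f)·h − DoF·(s−f)² = 0 ⇒ h = (s−f)·(s + √(s² + DoF²)) / DoF = 10610 × (10700 + √(10700² + 2620²)) / 2620 = 10610 × (10700 + 11016.1) / 2620 ≈ 87942 mm.
Then N = f²/(c·h) = 90² / (0.023 × 87942) = 8100 / 2022.7 ≈ 4.

f/4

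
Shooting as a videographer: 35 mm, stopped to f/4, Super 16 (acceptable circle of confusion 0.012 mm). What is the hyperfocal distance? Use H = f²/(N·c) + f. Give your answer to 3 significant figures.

25.6 m

Hyperfocal distance H = f²/(N·c) + f = 35²/(4 × 0.012) + 35 = 1225/0.048 + 35 ≈ 25555.8 mm ≈ 25.6 m.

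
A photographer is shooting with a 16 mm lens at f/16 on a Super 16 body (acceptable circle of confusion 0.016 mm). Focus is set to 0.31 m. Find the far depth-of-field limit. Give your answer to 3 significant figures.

Hyperfocal distance H = f²/(N·c) + f = 16²/(16 × 0.016) + 16 = 256/0.256 + 16 ≈ 1016.0 mm ≈ 1.016 m.
Far limit Df = s·(H − f)/(H − s) = 310 × (1016.0 − 16) / (1016.0 − 310) = 310 × 1000.0 / 706.0 ≈ 439.09 mm.

439 mm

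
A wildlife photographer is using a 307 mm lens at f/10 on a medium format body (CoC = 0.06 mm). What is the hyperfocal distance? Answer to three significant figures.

157 m

Hyperfocal distance H = f²/(N·c) + f = 307²/(10 × 0.06) + 307 = 94249/0.6 + 307 ≈ 157388.7 mm ≈ 157 m.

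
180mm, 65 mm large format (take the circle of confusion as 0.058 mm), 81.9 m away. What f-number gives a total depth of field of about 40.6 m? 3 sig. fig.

Write h = H − f = f²/(N·c). The thin-lens limits are Dn = s·h/(h + (s−f)) and Df = s·h/(h − (s−f)), so DoF = Df − Dn = 2·s·(s−f)·h / (h² − (s−f)²).
That is a quadratic in h: DoF·h² − 2·s·(s−f)·h − DoF·(s−f)² = 0 ⇒ h = (s−f)·(s + √(s² + DoF²)) / DoF = 81720 × (81900 + √(81900² + 40600²)) / 40600 = 81720 × (81900 + 91411.0) / 40600 ≈ 348842 mm.
Then N = f²/(c·h) = 180² / (0.058 × 348842) = 32400 / 20233 ≈ 1.60.

f/1.60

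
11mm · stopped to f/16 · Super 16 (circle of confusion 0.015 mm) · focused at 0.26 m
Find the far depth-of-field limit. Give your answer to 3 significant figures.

Hyperfocal distance H = f²/(N·c) + f = 11²/(16 × 0.015) + 11 = 121/0.24 + 11 ≈ 515.2 mm ≈ 0.515 m.
Far limit Df = s·(H − f)/(H − s) = 260 × (515.2 − 11) / (515.2 − 260) = 260 × 504.2 / 255.2 ≈ 513.72 mm ≈ 0.514 m.

0.514 m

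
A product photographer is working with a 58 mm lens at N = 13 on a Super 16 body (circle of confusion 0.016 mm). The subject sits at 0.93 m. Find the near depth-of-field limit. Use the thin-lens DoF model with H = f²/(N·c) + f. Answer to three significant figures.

Hyperfocal distance H = f²/(N·c) + f = 58²/(13 × 0.016) + 58 = 3364/0.208 + 58 ≈ 16231.1 mm ≈ 16.23 m.
Near limit Dn = s·(H − f)/(H + s − 2f) = 930 × (16231.1 − 58) / (16231.1 + 930 − 2 × 58) = 930 × 16173.1 / 17045.1 ≈ 882.42 mm ≈ 0.882 m.

0.882 m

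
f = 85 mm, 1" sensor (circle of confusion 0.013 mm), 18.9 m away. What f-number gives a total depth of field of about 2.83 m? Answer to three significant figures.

f/2.20

Write h = H − f = f²/(N·c). The thin-lens limits are Dn = s·h/(h + (s−f)) and Df = s·h/(h − (s−f)), so DoF = Df − Dn = 2·s·(s−f)·h / (h² − (s−f)²).
That is a quadratic in h: DoF·h² − 2·s·(s−f)·h − DoF·(s−f)² = 0 ⇒ h = (s−f)·(s + √(s² + DoF²)) / DoF = 18815 × (18900 + √(18900² + 2830²)) / 2830 = 18815 × (18900 + 19110.7) / 2830 ≈ 252711 mm.
Then N = f²/(c·h) = 85² / (0.013 × 252711) = 7225 / 3285.2 ≈ 2.20.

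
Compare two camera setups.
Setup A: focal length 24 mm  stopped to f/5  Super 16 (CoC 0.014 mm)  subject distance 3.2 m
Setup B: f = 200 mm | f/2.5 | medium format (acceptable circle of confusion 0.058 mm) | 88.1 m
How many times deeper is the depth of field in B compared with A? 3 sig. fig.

Setup A: H = 24²/(5×0.014) + 24 ≈ 8252.6 mm; DoF = Df − Dn = 5211.5 − 2308.8 ≈ 2902.7 mm.
Setup B: H = 200²/(2.5×0.058) + 200 ≈ 276062.1 mm; DoF = Df − Dn = 129300 − 66811 ≈ 62489 mm.
Ratio = 62489 / 2902.7 ≈ 21.5.

21.5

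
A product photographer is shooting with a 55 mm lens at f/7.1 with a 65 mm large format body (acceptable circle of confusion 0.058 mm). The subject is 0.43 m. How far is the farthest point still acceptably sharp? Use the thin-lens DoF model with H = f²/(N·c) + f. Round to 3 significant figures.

Hyperfocal distance H = f²/(N·c) + f = 55²/(7.1 × 0.058) + 55 = 3025/0.4118 + 55 ≈ 7400.8 mm ≈ 7.401 m.
Far limit Df = s·(H − f)/(H − s) = 430 × (7400.8 − 55) / (7400.8 − 430) = 430 × 7345.8 / 6970.8 ≈ 453.13 mm.

453 mm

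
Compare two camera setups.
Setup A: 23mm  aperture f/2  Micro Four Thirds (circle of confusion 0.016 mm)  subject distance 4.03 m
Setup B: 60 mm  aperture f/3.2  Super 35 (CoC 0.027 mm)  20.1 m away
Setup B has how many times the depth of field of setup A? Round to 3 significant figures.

Setup A: H = 23²/(2×0.016) + 23 ≈ 16554.2 mm; DoF = Df − Dn = 5319.4 − 3243.7 ≈ 2075.7 mm.
Setup B: H = 60²/(3.2×0.027) + 60 ≈ 41726.7 mm; DoF = Df − Dn = 38725 − 13572 ≈ 25153 mm.
Ratio = 25153 / 2075.7 ≈ 12.1.

12.1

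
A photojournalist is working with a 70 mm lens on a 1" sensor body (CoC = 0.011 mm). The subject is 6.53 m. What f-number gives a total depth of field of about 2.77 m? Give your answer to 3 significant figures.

f/14

Write h = H − f = f²/(N·c). The thin-lens limits are Dn = s·h/(h + (s−f)) and Df = s·h/(h − (s−f)), so DoF = Df − Dn = 2·s·(s−f)·h / (h² − (s−f)²).
That is a quadratic in h: DoF·h² − 2·s·(s−f)·h − DoF·(s−f)² = 0 ⇒ h = (s−f)·(s + √(s² + DoF²)) / DoF = 6460 × (6530 + √(6530² + 2770²)) / 2770 = 6460 × (6530 + 7093.22) / 2770 ≈ 31771 mm.
Then N = f²/(c·h) = 70² / (0.011 × 31771) = 4900 / 349.48 ≈ 14.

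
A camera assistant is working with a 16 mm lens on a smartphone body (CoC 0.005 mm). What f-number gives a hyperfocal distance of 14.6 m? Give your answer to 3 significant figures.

Rearrange H = f²/(N·c) + f for N: N = f² / ((H − f)·c).
N = 16² / ((14600 − 16) × 0.005) = 256 / 72.92 ≈ 3.51.

f/3.51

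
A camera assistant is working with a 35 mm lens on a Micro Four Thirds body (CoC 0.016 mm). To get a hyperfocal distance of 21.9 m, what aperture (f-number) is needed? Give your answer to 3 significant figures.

Rearrange H = f²/(N·c) + f for N: N = f² / ((H − f)·c).
N = 35² / ((21900 − 35) × 0.016) = 1225 / 349.8 ≈ 3.50.

f/3.50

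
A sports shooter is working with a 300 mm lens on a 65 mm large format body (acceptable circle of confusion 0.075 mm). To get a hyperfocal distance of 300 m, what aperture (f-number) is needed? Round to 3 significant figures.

f/4

Rearrange H = f²/(N·c) + f for N: N = f² / ((H − f)·c).
N = 300² / ((300000 − 300) × 0.075) = 90000 / 22478 ≈ 4.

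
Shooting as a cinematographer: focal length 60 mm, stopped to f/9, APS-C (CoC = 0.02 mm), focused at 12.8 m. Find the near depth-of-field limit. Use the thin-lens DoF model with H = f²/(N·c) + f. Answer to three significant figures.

Hyperfocal distance H = f²/(N·c) + f = 60²/(9 × 0.02) + 60 = 3600/0.18 + 60 ≈ 20060.0 mm ≈ 20.06 m.
Near limit Dn = s·(H − f)/(H + s − 2f) = 12800 × (20060.0 − 60) / (20060.0 + 12800 − 2 × 60) = 12800 × 20000.0 / 32740.0 ≈ 7819.2 mm ≈ 7.82 m.

7.82 m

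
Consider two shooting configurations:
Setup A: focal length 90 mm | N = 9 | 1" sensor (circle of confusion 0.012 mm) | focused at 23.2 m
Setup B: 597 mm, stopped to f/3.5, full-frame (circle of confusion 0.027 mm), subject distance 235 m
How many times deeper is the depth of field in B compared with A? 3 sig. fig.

Setup A: H = 90²/(9×0.012) + 90 ≈ 75090.0 mm; DoF = Df − Dn = 33532 − 17735 ≈ 15797 mm.
Setup B: H = 597²/(3.5×0.027) + 597 ≈ 3772120.8 mm; DoF = Df − Dn = 250573 − 221249 ≈ 29324 mm.
Ratio = 29324 / 15797 ≈ 1.86.

1.86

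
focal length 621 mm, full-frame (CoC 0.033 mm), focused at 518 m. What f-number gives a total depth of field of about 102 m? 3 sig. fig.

Write h = H − f = f²/(N·c). The thin-lens limits are Dn = s·h/(h + (s−f)) and Df = s·h/(h − (s−f)), so DoF = Df − Dn = 2·s·(s−f)·h / (h² − (s−f)²).
That is a quadratic in h: DoF·h² − 2·s·(s−f)·h − DoF·(s−f)² = 0 ⇒ h = (s−f)·(s + √(s² + DoF²)) / DoF = 517379 × (518000 + √(518000² + 102000²)) / 102000 = 517379 × (518000 + 527947) / 102000 ≈ 5305402 mm.
Then N = f²/(c·h) = 621² / (0.033 × 5305402) = 385641 / 175078 ≈ 2.20.

f/2.20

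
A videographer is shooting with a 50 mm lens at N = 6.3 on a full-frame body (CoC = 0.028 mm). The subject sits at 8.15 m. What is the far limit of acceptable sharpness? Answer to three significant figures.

19.0 m

Hyperfocal distance H = f²/(N·c) + f = 50²/(6.3 × 0.028) + 50 = 2500/0.1764 + 50 ≈ 14222.3 mm ≈ 14.22 m.
Far limit Df = s·(H − f)/(H − s) = 8150 × (14222.3 − 50) / (14222.3 − 8150) = 8150 × 14172.3 / 6072.3 ≈ 19021 mm ≈ 19.0 m.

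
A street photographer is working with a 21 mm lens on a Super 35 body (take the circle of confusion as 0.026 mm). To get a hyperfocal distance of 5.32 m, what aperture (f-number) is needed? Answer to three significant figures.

f/3.20

Rearrange H = f²/(N·c) + f for N: N = f² / ((H − f)·c).
N = 21² / ((5320 − 21) × 0.026) = 441 / 137.8 ≈ 3.20.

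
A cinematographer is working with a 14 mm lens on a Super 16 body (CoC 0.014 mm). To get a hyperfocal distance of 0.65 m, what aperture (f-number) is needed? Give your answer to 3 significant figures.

Rearrange H = f²/(N·c) + f for N: N = f² / ((H − f)·c).
N = 14² / ((650 − 14) × 0.014) = 196 / 8.904 ≈ 22.

f/22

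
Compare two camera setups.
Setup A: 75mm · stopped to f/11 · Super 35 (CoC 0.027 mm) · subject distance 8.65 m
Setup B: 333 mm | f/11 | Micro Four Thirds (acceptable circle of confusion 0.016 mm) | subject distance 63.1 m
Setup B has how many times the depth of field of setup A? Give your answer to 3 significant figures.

Setup A: H = 75²/(11×0.027) + 75 ≈ 19014.4 mm; DoF = Df − Dn = 15806.6 − 5954.2 ≈ 9852.4 mm.
Setup B: H = 333²/(11×0.016) + 333 ≈ 630384.1 mm; DoF = Df − Dn = 70082 − 57383 ≈ 12699 mm.
Ratio = 12699 / 9852.4 ≈ 1.29.

1.29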